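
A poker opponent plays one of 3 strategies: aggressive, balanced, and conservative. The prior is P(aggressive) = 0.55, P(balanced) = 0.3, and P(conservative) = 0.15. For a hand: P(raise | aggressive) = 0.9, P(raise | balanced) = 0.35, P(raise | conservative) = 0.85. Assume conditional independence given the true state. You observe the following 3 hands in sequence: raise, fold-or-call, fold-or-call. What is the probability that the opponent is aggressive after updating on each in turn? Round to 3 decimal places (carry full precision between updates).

After 'raise': normaliser = 0.9·0.5500 + 0.35·0.3000 + 0.85·0.1500; P(aggressive) ≈ 0.6804, P(balanced) ≈ 0.1443, P(conservative) ≈ 0.1753
After 'fold-or-call': normaliser = 0.1·0.6804 + 0.65·0.1443 + 0.15·0.1753; P(aggressive) ≈ 0.3616, P(balanced) ≈ 0.4986, P(conservative) ≈ 0.1397
After 'fold-or-call': normaliser = 0.1·0.3616 + 0.65·0.4986 + 0.15·0.1397; P(aggressive) ≈ 0.0949, P(balanced) ≈ 0.8502, P(conservative) ≈ 0.0550

0.095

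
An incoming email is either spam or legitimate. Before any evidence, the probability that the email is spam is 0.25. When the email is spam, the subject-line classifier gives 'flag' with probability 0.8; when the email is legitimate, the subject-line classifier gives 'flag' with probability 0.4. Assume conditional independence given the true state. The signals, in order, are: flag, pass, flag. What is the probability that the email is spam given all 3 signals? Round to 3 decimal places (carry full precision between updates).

After 'flag': P(spam) = 0.8·0.2500 / (0.8·0.2500 + 0.4·0.7500) ≈ 0.4000
After 'pass': P(spam) = 0.2·0.4000 / (0.2·0.4000 + 0.6·0.6000) ≈ 0.1818
After 'flag': P(spam) = 0.8·0.1818 / (0.8·0.1818 + 0.4·0.8182) ≈ 0.3077

0.308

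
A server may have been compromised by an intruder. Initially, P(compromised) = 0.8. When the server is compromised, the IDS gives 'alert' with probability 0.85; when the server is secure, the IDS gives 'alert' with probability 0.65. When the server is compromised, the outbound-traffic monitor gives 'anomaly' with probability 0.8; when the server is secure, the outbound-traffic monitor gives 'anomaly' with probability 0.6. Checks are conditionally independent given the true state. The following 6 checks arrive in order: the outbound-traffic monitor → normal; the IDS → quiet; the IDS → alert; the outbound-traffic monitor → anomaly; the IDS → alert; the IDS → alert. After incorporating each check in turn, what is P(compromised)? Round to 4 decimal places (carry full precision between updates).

0.7188

After the outbound-traffic monitor='normal': P(compromised) = 0.2·0.8000 / (0.2·0.8000 + 0.4·0.2000) ≈ 0.6667
After the IDS='quiet': P(compromised) = 0.15·0.6667 / (0.15·0.6667 + 0.35·0.3333) ≈ 0.4615
After the IDS='alert': P(compromised) = 0.85·0.4615 / (0.85·0.4615 + 0.65·0.5385) ≈ 0.5285
After the outbound-traffic monitor='anomaly': P(compromised) = 0.8·0.5285 / (0.8·0.5285 + 0.6·0.4715) ≈ 0.5991
After the IDS='alert': P(compromised) = 0.85·0.5991 / (0.85·0.5991 + 0.65·0.4009) ≈ 0.6615
After the IDS='alert': P(compromised) = 0.85·0.6615 / (0.85·0.6615 + 0.65·0.3385) ≈ 0.7188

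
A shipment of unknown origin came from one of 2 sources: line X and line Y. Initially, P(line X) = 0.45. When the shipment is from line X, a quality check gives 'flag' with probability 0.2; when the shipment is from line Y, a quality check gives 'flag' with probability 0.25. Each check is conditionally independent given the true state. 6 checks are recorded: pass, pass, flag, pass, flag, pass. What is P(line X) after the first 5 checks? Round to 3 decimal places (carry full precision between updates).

After 'pass': P(line X) = 0.8·0.4500 / (0.8·0.4500 + 0.75·0.5500) ≈ 0.4660
After 'pass': P(line X) = 0.8·0.4660 / (0.8·0.4660 + 0.75·0.5340) ≈ 0.4821
After 'flag': P(line X) = 0.2·0.4821 / (0.2·0.4821 + 0.25·0.5179) ≈ 0.4268
After 'pass': P(line X) = 0.8·0.4268 / (0.8·0.4268 + 0.75·0.5732) ≈ 0.4427
After 'flag': P(line X) = 0.2·0.4427 / (0.2·0.4427 + 0.25·0.5573) ≈ 0.3886

0.389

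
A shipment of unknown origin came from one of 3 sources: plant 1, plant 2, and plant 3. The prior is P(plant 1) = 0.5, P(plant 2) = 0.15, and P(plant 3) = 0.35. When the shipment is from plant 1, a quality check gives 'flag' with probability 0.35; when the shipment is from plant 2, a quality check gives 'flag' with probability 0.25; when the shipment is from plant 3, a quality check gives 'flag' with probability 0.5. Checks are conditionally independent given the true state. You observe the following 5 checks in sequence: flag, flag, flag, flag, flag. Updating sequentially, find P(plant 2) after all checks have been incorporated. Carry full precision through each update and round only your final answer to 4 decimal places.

Each posterior becomes the prior for the next update.
After 'flag': normaliser = 0.35·0.5000 + 0.25·0.1500 + 0.5·0.3500; P(plant 1) ≈ 0.4516, P(plant 2) ≈ 0.0968, P(plant 3) ≈ 0.4516
After 'flag': normaliser = 0.35·0.4516 + 0.25·0.0968 + 0.5·0.4516; P(plant 1) ≈ 0.3874, P(plant 2) ≈ 0.0593, P(plant 3) ≈ 0.5534
After 'flag': normaliser = 0.35·0.3874 + 0.25·0.0593 + 0.5·0.5534; P(plant 1) ≈ 0.3174, P(plant 2) ≈ 0.0347, P(plant 3) ≈ 0.6478
After 'flag': normaliser = 0.35·0.3174 + 0.25·0.0347 + 0.5·0.6478; P(plant 1) ≈ 0.2504, P(plant 2) ≈ 0.0196, P(plant 3) ≈ 0.7300
After 'flag': normaliser = 0.35·0.2504 + 0.25·0.0196 + 0.5·0.7300; P(plant 1) ≈ 0.1915, P(plant 2) ≈ 0.0107, P(plant 3) ≈ 0.7978

0.0107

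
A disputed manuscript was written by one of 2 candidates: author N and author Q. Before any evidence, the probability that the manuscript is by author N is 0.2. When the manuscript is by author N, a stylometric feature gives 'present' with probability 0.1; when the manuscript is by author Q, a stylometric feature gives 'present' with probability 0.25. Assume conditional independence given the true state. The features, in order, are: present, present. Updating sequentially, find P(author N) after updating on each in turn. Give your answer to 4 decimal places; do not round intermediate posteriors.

0.0385

After 'present': P(author N) = 0.1·0.2000 / (0.1·0.2000 + 0.25·0.8000) ≈ 0.0909
After 'present': P(author N) = 0.1·0.0909 / (0.1·0.0909 + 0.25·0.9091) ≈ 0.0385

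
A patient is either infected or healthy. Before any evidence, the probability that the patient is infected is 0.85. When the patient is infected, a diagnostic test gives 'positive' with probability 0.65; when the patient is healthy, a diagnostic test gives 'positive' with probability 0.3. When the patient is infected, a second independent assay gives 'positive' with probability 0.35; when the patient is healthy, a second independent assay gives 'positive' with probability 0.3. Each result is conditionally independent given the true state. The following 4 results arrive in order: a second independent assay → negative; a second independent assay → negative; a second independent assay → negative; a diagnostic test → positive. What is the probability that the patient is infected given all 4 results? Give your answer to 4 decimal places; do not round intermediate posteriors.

0.9077

Apply Bayes' rule sequentially, carrying P(infected) forward.
After a second independent assay='negative': P(infected) = 0.65·0.8500 / (0.65·0.8500 + 0.7·0.1500) ≈ 0.8403
After a second independent assay='negative': P(infected) = 0.65·0.8403 / (0.65·0.8403 + 0.7·0.1597) ≈ 0.8301
After a second independent assay='negative': P(infected) = 0.65·0.8301 / (0.65·0.8301 + 0.7·0.1699) ≈ 0.8194
After a diagnostic test='positive': P(infected) = 0.65·0.8194 / (0.65·0.8194 + 0.3·0.1806) ≈ 0.9077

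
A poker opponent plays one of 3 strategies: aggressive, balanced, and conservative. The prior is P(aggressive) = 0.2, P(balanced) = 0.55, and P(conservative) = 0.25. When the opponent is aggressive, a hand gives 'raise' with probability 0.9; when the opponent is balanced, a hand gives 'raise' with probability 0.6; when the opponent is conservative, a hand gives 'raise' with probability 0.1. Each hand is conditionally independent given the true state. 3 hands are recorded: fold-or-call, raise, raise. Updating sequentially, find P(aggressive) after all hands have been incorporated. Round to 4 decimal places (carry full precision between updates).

After 'fold-or-call': normaliser = 0.1·0.2000 + 0.4·0.5500 + 0.9·0.2500; P(aggressive) ≈ 0.0430, P(balanced) ≈ 0.4731, P(conservative) ≈ 0.4839
After 'raise': normaliser = 0.9·0.0430 + 0.6·0.4731 + 0.1·0.4839; P(aggressive) ≈ 0.1043, P(balanced) ≈ 0.7652, P(conservative) ≈ 0.1304
After 'raise': normaliser = 0.9·0.1043 + 0.6·0.7652 + 0.1·0.1304; P(aggressive) ≈ 0.1659, P(balanced) ≈ 0.8111, P(conservative) ≈ 0.0230

0.1659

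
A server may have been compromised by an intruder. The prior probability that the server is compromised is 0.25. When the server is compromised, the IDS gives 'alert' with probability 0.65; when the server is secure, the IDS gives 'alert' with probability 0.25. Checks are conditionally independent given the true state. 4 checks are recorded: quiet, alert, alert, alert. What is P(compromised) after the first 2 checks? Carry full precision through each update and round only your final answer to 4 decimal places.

0.2880

After 'quiet': P(compromised) = 0.35·0.2500 / (0.35·0.2500 + 0.75·0.7500) ≈ 0.1346
After 'alert': P(compromised) = 0.65·0.1346 / (0.65·0.1346 + 0.25·0.8654) ≈ 0.2880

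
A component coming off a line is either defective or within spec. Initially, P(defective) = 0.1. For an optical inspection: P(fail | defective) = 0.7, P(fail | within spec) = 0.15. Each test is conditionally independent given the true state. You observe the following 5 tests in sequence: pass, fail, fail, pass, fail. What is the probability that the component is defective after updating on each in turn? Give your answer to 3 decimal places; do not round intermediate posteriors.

0.584

After 'pass': P(defective) = 0.3·0.1000 / (0.3·0.1000 + 0.85·0.9000) ≈ 0.0377
After 'fail': P(defective) = 0.7·0.0377 / (0.7·0.0377 + 0.15·0.9623) ≈ 0.1547
After 'fail': P(defective) = 0.7·0.1547 / (0.7·0.1547 + 0.15·0.8453) ≈ 0.4606
After 'pass': P(defective) = 0.3·0.4606 / (0.3·0.4606 + 0.85·0.5394) ≈ 0.2316
After 'fail': P(defective) = 0.7·0.2316 / (0.7·0.2316 + 0.15·0.7684) ≈ 0.5845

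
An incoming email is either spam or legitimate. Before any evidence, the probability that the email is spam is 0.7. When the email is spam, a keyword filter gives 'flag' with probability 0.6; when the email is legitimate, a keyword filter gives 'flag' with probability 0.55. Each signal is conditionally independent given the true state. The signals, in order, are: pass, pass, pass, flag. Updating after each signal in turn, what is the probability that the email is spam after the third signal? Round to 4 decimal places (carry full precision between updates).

0.6210

After 'pass': P(spam) = 0.4·0.7000 / (0.4·0.7000 + 0.45·0.3000) ≈ 0.6747
After 'pass': P(spam) = 0.4·0.6747 / (0.4·0.6747 + 0.45·0.3253) ≈ 0.6483
After 'pass': P(spam) = 0.4·0.6483 / (0.4·0.6483 + 0.45·0.3517) ≈ 0.6210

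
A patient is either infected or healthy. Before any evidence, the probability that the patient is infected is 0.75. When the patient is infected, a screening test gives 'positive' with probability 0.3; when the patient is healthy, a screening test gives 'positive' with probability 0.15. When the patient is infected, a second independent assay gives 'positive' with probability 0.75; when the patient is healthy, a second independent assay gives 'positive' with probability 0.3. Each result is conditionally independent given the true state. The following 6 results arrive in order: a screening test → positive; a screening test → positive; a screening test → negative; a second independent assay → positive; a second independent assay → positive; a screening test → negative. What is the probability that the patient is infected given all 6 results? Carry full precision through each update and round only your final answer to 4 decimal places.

After a screening test='positive': P(infected) = 0.3·0.7500 / (0.3·0.7500 + 0.15·0.2500) ≈ 0.8571
After a screening test='positive': P(infected) = 0.3·0.8571 / (0.3·0.8571 + 0.15·0.1429) ≈ 0.9231
After a screening test='negative': P(infected) = 0.7·0.9231 / (0.7·0.9231 + 0.85·0.0769) ≈ 0.9081
After a second independent assay='positive': P(infected) = 0.75·0.9081 / (0.75·0.9081 + 0.3·0.0919) ≈ 0.9611
After a second independent assay='positive': P(infected) = 0.75·0.9611 / (0.75·0.9611 + 0.3·0.0389) ≈ 0.9841
After a screening test='negative': P(infected) = 0.7·0.9841 / (0.7·0.9841 + 0.85·0.0159) ≈ 0.9807

0.9807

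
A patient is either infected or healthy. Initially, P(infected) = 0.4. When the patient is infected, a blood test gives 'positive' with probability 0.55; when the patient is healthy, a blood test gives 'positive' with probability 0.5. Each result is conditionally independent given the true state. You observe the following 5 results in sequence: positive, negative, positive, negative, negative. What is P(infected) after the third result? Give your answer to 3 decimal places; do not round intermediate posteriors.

After 'positive': P(infected) = 0.55·0.4000 / (0.55·0.4000 + 0.5·0.6000) ≈ 0.4231
After 'negative': P(infected) = 0.45·0.4231 / (0.45·0.4231 + 0.5·0.5769) ≈ 0.3976
After 'positive': P(infected) = 0.55·0.3976 / (0.55·0.3976 + 0.5·0.6024) ≈ 0.4206

0.421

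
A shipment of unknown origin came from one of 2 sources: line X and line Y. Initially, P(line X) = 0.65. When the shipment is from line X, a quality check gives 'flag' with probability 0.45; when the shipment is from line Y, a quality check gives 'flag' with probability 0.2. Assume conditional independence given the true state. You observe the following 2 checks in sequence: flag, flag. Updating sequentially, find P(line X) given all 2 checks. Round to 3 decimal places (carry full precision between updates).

After 'flag': P(line X) = 0.45·0.6500 / (0.45·0.6500 + 0.2·0.3500) ≈ 0.8069
After 'flag': P(line X) = 0.45·0.8069 / (0.45·0.8069 + 0.2·0.1931) ≈ 0.9039

0.904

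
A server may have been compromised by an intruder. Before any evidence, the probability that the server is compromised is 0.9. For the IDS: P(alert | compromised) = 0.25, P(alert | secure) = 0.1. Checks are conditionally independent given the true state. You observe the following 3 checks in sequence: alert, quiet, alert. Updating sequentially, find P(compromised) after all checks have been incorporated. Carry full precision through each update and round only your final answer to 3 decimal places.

0.979

Each posterior becomes the prior for the next update.
After 'alert': P(compromised) = 0.25·0.9000 / (0.25·0.9000 + 0.1·0.1000) ≈ 0.9574
After 'quiet': P(compromised) = 0.75·0.9574 / (0.75·0.9574 + 0.9·0.0426) ≈ 0.9494
After 'alert': P(compromised) = 0.25·0.9494 / (0.25·0.9494 + 0.1·0.0506) ≈ 0.9791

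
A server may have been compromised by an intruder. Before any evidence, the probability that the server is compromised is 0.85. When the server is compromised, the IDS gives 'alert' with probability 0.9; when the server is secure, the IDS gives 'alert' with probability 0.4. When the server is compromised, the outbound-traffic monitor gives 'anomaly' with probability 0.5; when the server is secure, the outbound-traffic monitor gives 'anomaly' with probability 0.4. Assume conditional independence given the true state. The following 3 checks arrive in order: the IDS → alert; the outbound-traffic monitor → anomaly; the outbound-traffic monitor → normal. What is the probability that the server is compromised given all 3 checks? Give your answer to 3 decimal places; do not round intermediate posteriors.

Apply Bayes' rule sequentially, carrying P(compromised) forward.
After the IDS='alert': P(compromised) = 0.9·0.8500 / (0.9·0.8500 + 0.4·0.1500) ≈ 0.9273
After the outbound-traffic monitor='anomaly': P(compromised) = 0.5·0.9273 / (0.5·0.9273 + 0.4·0.0727) ≈ 0.9410
After the outbound-traffic monitor='normal': P(compromised) = 0.5·0.9410 / (0.5·0.9410 + 0.6·0.0590) ≈ 0.9300

0.930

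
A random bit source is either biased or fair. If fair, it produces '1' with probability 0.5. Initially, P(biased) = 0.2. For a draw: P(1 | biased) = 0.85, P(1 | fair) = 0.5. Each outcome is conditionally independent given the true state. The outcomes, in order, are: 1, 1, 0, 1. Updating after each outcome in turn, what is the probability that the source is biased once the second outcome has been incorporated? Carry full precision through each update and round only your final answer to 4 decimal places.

0.4194

After '1': P(biased) = 0.85·0.2000 / (0.85·0.2000 + 0.5·0.8000) ≈ 0.2982
After '1': P(biased) = 0.85·0.2982 / (0.85·0.2982 + 0.5·0.7018) ≈ 0.4194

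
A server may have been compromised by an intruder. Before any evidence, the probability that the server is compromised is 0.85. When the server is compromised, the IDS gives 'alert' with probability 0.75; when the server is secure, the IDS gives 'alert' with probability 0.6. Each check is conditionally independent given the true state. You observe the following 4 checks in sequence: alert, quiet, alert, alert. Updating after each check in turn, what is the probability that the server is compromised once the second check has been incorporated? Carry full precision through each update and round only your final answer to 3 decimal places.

Each posterior becomes the prior for the next update.
After 'alert': P(compromised) = 0.75·0.8500 / (0.75·0.8500 + 0.6·0.1500) ≈ 0.8763
After 'quiet': P(compromised) = 0.25·0.8763 / (0.25·0.8763 + 0.4·0.1237) ≈ 0.8157

0.816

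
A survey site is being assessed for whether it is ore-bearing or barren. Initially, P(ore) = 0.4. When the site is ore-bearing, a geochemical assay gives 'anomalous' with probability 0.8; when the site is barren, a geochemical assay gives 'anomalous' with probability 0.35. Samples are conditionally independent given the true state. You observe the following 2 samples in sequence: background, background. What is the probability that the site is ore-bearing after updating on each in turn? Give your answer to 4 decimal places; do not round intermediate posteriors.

0.0594

After 'background': P(ore) = 0.2·0.4000 / (0.2·0.4000 + 0.65·0.6000) ≈ 0.1702
After 'background': P(ore) = 0.2·0.1702 / (0.2·0.1702 + 0.65·0.8298) ≈ 0.0594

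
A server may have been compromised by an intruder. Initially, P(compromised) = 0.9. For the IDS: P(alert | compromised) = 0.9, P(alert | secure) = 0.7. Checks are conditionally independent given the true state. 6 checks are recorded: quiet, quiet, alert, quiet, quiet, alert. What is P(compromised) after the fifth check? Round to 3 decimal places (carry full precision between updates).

0.125

Apply Bayes' rule sequentially, carrying P(compromised) forward.
After 'quiet': P(compromised) = 0.1·0.9000 / (0.1·0.9000 + 0.3·0.1000) ≈ 0.7500
After 'quiet': P(compromised) = 0.1·0.7500 / (0.1·0.7500 + 0.3·0.2500) ≈ 0.5000
After 'alert': P(compromised) = 0.9·0.5000 / (0.9·0.5000 + 0.7·0.5000) ≈ 0.5625
After 'quiet': P(compromised) = 0.1·0.5625 / (0.1·0.5625 + 0.3·0.4375) ≈ 0.3000
After 'quiet': P(compromised) = 0.1·0.3000 / (0.1·0.3000 + 0.3·0.7000) ≈ 0.1250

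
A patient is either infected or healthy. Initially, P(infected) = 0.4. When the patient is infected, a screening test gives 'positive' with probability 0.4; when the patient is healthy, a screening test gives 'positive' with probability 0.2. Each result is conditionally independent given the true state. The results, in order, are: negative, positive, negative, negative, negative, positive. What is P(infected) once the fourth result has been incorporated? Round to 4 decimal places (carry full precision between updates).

Apply Bayes' rule sequentially, carrying P(infected) forward.
After 'negative': P(infected) = 0.6·0.4000 / (0.6·0.4000 + 0.8·0.6000) ≈ 0.3333
After 'positive': P(infected) = 0.4·0.3333 / (0.4·0.3333 + 0.2·0.6667) ≈ 0.5000
After 'negative': P(infected) = 0.6·0.5000 / (0.6·0.5000 + 0.8·0.5000) ≈ 0.4286
After 'negative': P(infected) = 0.6·0.4286 / (0.6·0.4286 + 0.8·0.5714) ≈ 0.3600

0.3600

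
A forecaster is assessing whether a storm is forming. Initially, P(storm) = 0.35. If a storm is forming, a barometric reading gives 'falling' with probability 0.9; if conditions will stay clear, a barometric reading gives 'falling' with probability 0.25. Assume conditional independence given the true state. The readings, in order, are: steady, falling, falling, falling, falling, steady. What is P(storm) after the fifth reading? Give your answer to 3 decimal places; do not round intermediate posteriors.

After 'steady': P(storm) = 0.1·0.3500 / (0.1·0.3500 + 0.75·0.6500) ≈ 0.0670
After 'falling': P(storm) = 0.9·0.0670 / (0.9·0.0670 + 0.25·0.9330) ≈ 0.2054
After 'falling': P(storm) = 0.9·0.2054 / (0.9·0.2054 + 0.25·0.7946) ≈ 0.4820
After 'falling': P(storm) = 0.9·0.4820 / (0.9·0.4820 + 0.25·0.5180) ≈ 0.7701
After 'falling': P(storm) = 0.9·0.7701 / (0.9·0.7701 + 0.25·0.2299) ≈ 0.9234

0.923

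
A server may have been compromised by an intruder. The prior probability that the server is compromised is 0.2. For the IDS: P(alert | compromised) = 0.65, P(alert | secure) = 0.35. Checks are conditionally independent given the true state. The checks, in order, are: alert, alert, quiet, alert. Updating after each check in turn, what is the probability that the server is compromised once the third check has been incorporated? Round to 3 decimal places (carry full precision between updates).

After 'alert': P(compromised) = 0.65·0.2000 / (0.65·0.2000 + 0.35·0.8000) ≈ 0.3171
After 'alert': P(compromised) = 0.65·0.3171 / (0.65·0.3171 + 0.35·0.6829) ≈ 0.4630
After 'quiet': P(compromised) = 0.35·0.4630 / (0.35·0.4630 + 0.65·0.5370) ≈ 0.3171

0.317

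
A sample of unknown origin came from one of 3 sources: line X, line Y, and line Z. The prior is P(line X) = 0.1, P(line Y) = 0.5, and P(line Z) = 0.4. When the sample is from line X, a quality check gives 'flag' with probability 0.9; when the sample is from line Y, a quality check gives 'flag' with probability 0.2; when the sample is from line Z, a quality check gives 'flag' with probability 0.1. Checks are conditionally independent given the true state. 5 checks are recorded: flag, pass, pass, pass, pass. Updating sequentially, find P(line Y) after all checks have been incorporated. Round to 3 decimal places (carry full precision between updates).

0.609

After 'flag': normaliser = 0.9·0.1000 + 0.2·0.5000 + 0.1·0.4000; P(line X) ≈ 0.3913, P(line Y) ≈ 0.4348, P(line Z) ≈ 0.1739
After 'pass': normaliser = 0.1·0.3913 + 0.8·0.4348 + 0.9·0.1739; P(line X) ≈ 0.0720, P(line Y) ≈ 0.6400, P(line Z) ≈ 0.2880
After 'pass': normaliser = 0.1·0.0720 + 0.8·0.6400 + 0.9·0.2880; P(line X) ≈ 0.0092, P(line Y) ≈ 0.6578, P(line Z) ≈ 0.3330
After 'pass': normaliser = 0.1·0.0092 + 0.8·0.6578 + 0.9·0.3330; P(line X) ≈ 0.0011, P(line Y) ≈ 0.6364, P(line Z) ≈ 0.3625
After 'pass': normaliser = 0.1·0.0011 + 0.8·0.6364 + 0.9·0.3625; P(line X) ≈ 0.0001, P(line Y) ≈ 0.6094, P(line Z) ≈ 0.3905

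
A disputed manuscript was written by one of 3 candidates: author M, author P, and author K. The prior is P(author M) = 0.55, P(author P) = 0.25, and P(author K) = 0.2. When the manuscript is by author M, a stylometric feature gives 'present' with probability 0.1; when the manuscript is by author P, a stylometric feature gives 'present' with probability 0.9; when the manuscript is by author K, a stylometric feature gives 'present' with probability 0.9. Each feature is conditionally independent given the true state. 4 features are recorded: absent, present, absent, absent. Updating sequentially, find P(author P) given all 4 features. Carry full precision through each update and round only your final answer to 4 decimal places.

0.0056

Apply Bayes' rule sequentially, carrying P(author P) forward.
After 'absent': normaliser = 0.9·0.5500 + 0.1·0.2500 + 0.1·0.2000; P(author M) ≈ 0.9167, P(author P) ≈ 0.0463, P(author K) ≈ 0.0370
After 'present': normaliser = 0.1·0.9167 + 0.9·0.0463 + 0.9·0.0370; P(author M) ≈ 0.5500, P(author P) ≈ 0.2500, P(author K) ≈ 0.2000
After 'absent': normaliser = 0.9·0.5500 + 0.1·0.2500 + 0.1·0.2000; P(author M) ≈ 0.9167, P(author P) ≈ 0.0463, P(author K) ≈ 0.0370
After 'absent': normaliser = 0.9·0.9167 + 0.1·0.0463 + 0.1·0.0370; P(author M) ≈ 0.9900, P(author P) ≈ 0.0056, P(author K) ≈ 0.0044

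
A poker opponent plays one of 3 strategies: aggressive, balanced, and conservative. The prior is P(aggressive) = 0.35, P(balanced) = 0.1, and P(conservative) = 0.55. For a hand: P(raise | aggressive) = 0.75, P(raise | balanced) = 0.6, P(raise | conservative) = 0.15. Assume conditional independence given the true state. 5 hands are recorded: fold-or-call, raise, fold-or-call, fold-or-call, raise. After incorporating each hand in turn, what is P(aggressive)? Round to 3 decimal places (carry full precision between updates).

After 'fold-or-call': normaliser = 0.25·0.3500 + 0.4·0.1000 + 0.85·0.5500; P(aggressive) ≈ 0.1471, P(balanced) ≈ 0.0672, P(conservative) ≈ 0.7857
After 'raise': normaliser = 0.75·0.1471 + 0.6·0.0672 + 0.15·0.7857; P(aggressive) ≈ 0.4108, P(balanced) ≈ 0.1502, P(conservative) ≈ 0.4390
After 'fold-or-call': normaliser = 0.25·0.4108 + 0.4·0.1502 + 0.85·0.4390; P(aggressive) ≈ 0.1916, P(balanced) ≈ 0.1121, P(conservative) ≈ 0.6962
After 'fold-or-call': normaliser = 0.25·0.1916 + 0.4·0.1121 + 0.85·0.6962; P(aggressive) ≈ 0.0700, P(balanced) ≈ 0.0655, P(conservative) ≈ 0.8645
After 'raise': normaliser = 0.75·0.0700 + 0.6·0.0655 + 0.15·0.8645; P(aggressive) ≈ 0.2370, P(balanced) ≈ 0.1775, P(conservative) ≈ 0.5855

0.237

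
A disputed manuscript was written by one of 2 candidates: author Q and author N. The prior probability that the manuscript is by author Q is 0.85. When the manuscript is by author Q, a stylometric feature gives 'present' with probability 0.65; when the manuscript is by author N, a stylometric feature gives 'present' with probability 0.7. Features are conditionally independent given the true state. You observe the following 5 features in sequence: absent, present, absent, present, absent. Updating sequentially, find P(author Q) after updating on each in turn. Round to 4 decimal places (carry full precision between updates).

Apply Bayes' rule sequentially, carrying P(author Q) forward.
After 'absent': P(author Q) = 0.35·0.8500 / (0.35·0.8500 + 0.3·0.1500) ≈ 0.8686
After 'present': P(author Q) = 0.65·0.8686 / (0.65·0.8686 + 0.7·0.1314) ≈ 0.8599
After 'absent': P(author Q) = 0.35·0.8599 / (0.35·0.8599 + 0.3·0.1401) ≈ 0.8775
After 'present': P(author Q) = 0.65·0.8775 / (0.65·0.8775 + 0.7·0.1225) ≈ 0.8693
After 'absent': P(author Q) = 0.35·0.8693 / (0.35·0.8693 + 0.3·0.1307) ≈ 0.8858

0.8858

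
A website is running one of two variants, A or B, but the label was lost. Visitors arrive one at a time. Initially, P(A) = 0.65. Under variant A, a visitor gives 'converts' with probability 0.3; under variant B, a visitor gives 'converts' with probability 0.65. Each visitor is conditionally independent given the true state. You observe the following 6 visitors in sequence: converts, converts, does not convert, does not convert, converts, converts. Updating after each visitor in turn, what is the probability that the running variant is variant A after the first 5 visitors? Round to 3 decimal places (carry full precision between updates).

0.422

After 'converts': P(A) = 0.3·0.6500 / (0.3·0.6500 + 0.65·0.3500) ≈ 0.4615
After 'converts': P(A) = 0.3·0.4615 / (0.3·0.4615 + 0.65·0.5385) ≈ 0.2835
After 'does not convert': P(A) = 0.7·0.2835 / (0.7·0.2835 + 0.35·0.7165) ≈ 0.4417
After 'does not convert': P(A) = 0.7·0.4417 / (0.7·0.4417 + 0.35·0.5583) ≈ 0.6128
After 'converts': P(A) = 0.3·0.6128 / (0.3·0.6128 + 0.65·0.3872) ≈ 0.4221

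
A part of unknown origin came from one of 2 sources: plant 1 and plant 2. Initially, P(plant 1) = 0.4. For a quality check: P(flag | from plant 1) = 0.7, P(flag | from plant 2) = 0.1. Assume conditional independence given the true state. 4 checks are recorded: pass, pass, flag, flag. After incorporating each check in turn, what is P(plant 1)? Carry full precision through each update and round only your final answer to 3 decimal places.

0.784

After 'pass': P(plant 1) = 0.3·0.4000 / (0.3·0.4000 + 0.9·0.6000) ≈ 0.1818
After 'pass': P(plant 1) = 0.3·0.1818 / (0.3·0.1818 + 0.9·0.8182) ≈ 0.0690
After 'flag': P(plant 1) = 0.7·0.0690 / (0.7·0.0690 + 0.1·0.9310) ≈ 0.3415
After 'flag': P(plant 1) = 0.7·0.3415 / (0.7·0.3415 + 0.1·0.6585) ≈ 0.7840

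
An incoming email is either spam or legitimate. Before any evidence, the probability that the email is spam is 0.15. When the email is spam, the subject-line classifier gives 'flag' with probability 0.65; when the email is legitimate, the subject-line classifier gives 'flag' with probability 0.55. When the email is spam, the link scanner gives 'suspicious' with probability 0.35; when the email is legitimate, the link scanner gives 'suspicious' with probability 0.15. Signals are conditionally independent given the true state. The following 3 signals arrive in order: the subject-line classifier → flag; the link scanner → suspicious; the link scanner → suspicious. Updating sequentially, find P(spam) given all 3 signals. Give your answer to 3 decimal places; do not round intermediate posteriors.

After the subject-line classifier='flag': P(spam) = 0.65·0.1500 / (0.65·0.1500 + 0.55·0.8500) ≈ 0.1726
After the link scanner='suspicious': P(spam) = 0.35·0.1726 / (0.35·0.1726 + 0.15·0.8274) ≈ 0.3273
After the link scanner='suspicious': P(spam) = 0.35·0.3273 / (0.35·0.3273 + 0.15·0.6727) ≈ 0.5317

0.532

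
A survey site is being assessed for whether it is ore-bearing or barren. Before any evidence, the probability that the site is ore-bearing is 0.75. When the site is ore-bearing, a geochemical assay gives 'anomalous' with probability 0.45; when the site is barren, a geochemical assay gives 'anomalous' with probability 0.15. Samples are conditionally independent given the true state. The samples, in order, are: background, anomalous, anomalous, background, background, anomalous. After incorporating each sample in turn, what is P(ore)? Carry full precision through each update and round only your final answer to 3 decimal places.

After 'background': P(ore) = 0.55·0.7500 / (0.55·0.7500 + 0.85·0.2500) ≈ 0.6600
After 'anomalous': P(ore) = 0.45·0.6600 / (0.45·0.6600 + 0.15·0.3400) ≈ 0.8534
After 'anomalous': P(ore) = 0.45·0.8534 / (0.45·0.8534 + 0.15·0.1466) ≈ 0.9459
After 'background': P(ore) = 0.55·0.9459 / (0.55·0.9459 + 0.85·0.0541) ≈ 0.9187
After 'background': P(ore) = 0.55·0.9187 / (0.55·0.9187 + 0.85·0.0813) ≈ 0.8797
After 'anomalous': P(ore) = 0.45·0.8797 / (0.45·0.8797 + 0.15·0.1203) ≈ 0.9564

0.956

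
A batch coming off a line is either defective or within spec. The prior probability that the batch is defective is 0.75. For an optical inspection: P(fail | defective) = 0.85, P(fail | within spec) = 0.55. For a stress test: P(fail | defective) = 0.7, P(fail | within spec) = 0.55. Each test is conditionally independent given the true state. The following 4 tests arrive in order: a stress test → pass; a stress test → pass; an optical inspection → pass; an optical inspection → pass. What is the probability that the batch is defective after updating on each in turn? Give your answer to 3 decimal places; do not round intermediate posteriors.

0.129

After a stress test='pass': P(defective) = 0.3·0.7500 / (0.3·0.7500 + 0.45·0.2500) ≈ 0.6667
After a stress test='pass': P(defective) = 0.3·0.6667 / (0.3·0.6667 + 0.45·0.3333) ≈ 0.5714
After an optical inspection='pass': P(defective) = 0.15·0.5714 / (0.15·0.5714 + 0.45·0.4286) ≈ 0.3077
After an optical inspection='pass': P(defective) = 0.15·0.3077 / (0.15·0.3077 + 0.45·0.6923) ≈ 0.1290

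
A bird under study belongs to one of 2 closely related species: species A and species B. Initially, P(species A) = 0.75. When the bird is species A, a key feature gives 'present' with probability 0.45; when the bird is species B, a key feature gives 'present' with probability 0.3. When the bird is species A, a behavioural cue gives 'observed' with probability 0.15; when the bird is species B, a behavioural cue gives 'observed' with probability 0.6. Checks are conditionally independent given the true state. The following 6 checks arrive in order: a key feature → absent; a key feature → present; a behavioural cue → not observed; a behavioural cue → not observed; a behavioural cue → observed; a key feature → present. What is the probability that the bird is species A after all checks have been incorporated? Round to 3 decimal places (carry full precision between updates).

0.857

Apply Bayes' rule sequentially, carrying P(species A) forward.
After a key feature='absent': P(species A) = 0.55·0.7500 / (0.55·0.7500 + 0.7·0.2500) ≈ 0.7021
After a key feature='present': P(species A) = 0.45·0.7021 / (0.45·0.7021 + 0.3·0.2979) ≈ 0.7795
After a behavioural cue='not observed': P(species A) = 0.85·0.7795 / (0.85·0.7795 + 0.4·0.2205) ≈ 0.8825
After a behavioural cue='not observed': P(species A) = 0.85·0.8825 / (0.85·0.8825 + 0.4·0.1175) ≈ 0.9411
After a behavioural cue='observed': P(species A) = 0.15·0.9411 / (0.15·0.9411 + 0.6·0.0589) ≈ 0.7997
After a key feature='present': P(species A) = 0.45·0.7997 / (0.45·0.7997 + 0.3·0.2003) ≈ 0.8569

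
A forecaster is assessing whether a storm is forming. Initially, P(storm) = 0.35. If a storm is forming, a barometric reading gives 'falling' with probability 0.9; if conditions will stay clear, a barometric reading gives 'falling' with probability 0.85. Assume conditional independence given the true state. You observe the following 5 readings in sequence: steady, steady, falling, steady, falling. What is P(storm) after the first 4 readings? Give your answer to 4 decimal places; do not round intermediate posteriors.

0.1445

After 'steady': P(storm) = 0.1·0.3500 / (0.1·0.3500 + 0.15·0.6500) ≈ 0.2642
After 'steady': P(storm) = 0.1·0.2642 / (0.1·0.2642 + 0.15·0.7358) ≈ 0.1931
After 'falling': P(storm) = 0.9·0.1931 / (0.9·0.1931 + 0.85·0.8069) ≈ 0.2022
After 'steady': P(storm) = 0.1·0.2022 / (0.1·0.2022 + 0.15·0.7978) ≈ 0.1445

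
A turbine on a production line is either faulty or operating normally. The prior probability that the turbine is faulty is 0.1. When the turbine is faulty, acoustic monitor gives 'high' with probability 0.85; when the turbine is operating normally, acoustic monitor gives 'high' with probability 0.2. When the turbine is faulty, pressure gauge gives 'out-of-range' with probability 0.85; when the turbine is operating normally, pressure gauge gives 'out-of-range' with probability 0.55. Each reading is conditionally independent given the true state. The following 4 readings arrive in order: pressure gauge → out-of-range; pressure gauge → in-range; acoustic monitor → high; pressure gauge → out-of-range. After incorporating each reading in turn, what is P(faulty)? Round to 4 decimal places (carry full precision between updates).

0.2732

After pressure gauge='out-of-range': P(faulty) = 0.85·0.1000 / (0.85·0.1000 + 0.55·0.9000) ≈ 0.1466
After pressure gauge='in-range': P(faulty) = 0.15·0.1466 / (0.15·0.1466 + 0.45·0.8534) ≈ 0.0541
After acoustic monitor='high': P(faulty) = 0.85·0.0541 / (0.85·0.0541 + 0.2·0.9459) ≈ 0.1957
After pressure gauge='out-of-range': P(faulty) = 0.85·0.1957 / (0.85·0.1957 + 0.55·0.8043) ≈ 0.2732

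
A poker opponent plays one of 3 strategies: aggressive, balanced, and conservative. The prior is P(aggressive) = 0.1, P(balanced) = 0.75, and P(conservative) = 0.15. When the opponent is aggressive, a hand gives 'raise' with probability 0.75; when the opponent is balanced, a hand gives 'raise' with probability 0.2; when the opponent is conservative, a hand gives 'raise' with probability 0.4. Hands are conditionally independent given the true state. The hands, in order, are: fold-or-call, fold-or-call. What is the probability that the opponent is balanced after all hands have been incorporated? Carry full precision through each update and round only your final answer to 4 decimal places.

Each posterior becomes the prior for the next update.
After 'fold-or-call': normaliser = 0.25·0.1000 + 0.8·0.7500 + 0.6·0.1500; P(aggressive) ≈ 0.0350, P(balanced) ≈ 0.8392, P(conservative) ≈ 0.1259
After 'fold-or-call': normaliser = 0.25·0.0350 + 0.8·0.8392 + 0.6·0.1259; P(aggressive) ≈ 0.0116, P(balanced) ≈ 0.8885, P(conservative) ≈ 0.1000

0.8885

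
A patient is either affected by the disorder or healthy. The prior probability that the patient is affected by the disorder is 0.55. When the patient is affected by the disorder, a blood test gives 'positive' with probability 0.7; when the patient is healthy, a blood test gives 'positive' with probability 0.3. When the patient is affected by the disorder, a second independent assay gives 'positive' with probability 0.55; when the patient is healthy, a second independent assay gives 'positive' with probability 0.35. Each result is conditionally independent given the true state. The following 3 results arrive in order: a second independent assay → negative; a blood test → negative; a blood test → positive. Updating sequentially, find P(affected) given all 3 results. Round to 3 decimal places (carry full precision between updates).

0.458

Apply Bayes' rule sequentially, carrying P(affected) forward.
After a second independent assay='negative': P(affected) = 0.45·0.5500 / (0.45·0.5500 + 0.65·0.4500) ≈ 0.4583
After a blood test='negative': P(affected) = 0.3·0.4583 / (0.3·0.4583 + 0.7·0.5417) ≈ 0.2661
After a blood test='positive': P(affected) = 0.7·0.2661 / (0.7·0.2661 + 0.3·0.7339) ≈ 0.4583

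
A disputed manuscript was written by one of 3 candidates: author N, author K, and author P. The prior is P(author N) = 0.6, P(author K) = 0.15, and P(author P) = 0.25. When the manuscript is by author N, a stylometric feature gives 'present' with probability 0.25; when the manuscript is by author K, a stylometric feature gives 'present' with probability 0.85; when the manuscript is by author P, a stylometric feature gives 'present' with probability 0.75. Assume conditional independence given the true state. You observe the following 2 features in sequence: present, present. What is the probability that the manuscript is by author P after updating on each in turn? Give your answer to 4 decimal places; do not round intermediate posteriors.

Apply Bayes' rule sequentially, carrying P(author P) forward.
After 'present': normaliser = 0.25·0.6000 + 0.85·0.1500 + 0.75·0.2500; P(author N) ≈ 0.3226, P(author K) ≈ 0.2742, P(author P) ≈ 0.4032
After 'present': normaliser = 0.25·0.3226 + 0.85·0.2742 + 0.75·0.4032; P(author N) ≈ 0.1309, P(author K) ≈ 0.3783, P(author P) ≈ 0.4908

0.4908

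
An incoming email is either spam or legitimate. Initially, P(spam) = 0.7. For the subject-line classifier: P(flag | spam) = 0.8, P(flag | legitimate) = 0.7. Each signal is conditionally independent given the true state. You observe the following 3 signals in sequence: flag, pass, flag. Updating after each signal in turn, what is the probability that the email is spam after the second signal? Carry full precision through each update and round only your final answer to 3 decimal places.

0.640

After 'flag': P(spam) = 0.8·0.7000 / (0.8·0.7000 + 0.7·0.3000) ≈ 0.7273
After 'pass': P(spam) = 0.2·0.7273 / (0.2·0.7273 + 0.3·0.2727) ≈ 0.6400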